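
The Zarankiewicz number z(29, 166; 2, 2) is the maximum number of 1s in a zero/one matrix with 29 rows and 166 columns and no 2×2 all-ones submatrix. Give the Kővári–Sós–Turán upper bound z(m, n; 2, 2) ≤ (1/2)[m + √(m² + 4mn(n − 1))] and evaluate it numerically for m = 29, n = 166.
z(29, 166; 2, 2) ≤ (1/2)[29 + √(29² + 4·29·166·165)] = (1/2)[29 + √3178081] = 905.8587

Kővári–Sós–Turán: let r_1, ..., r_29 be the row sums and z = Σ r_i the total number of 1s. Each pair of columns can share at most one row with both entries 1 (else a 2×2 all-ones block appears), so Σ_i C(r_i, 2) ≤ C(166, 2) = 13695. By convexity Σ_i C(r_i, 2) ≥ 29·C(z/29, 2) = z(z − 29)/(2·29), giving z² − 29z − 29·166·165 ≤ 0 and hence z ≤ (1/2)[29 + √(841 + 4·794310)] = (1/2)[29 + √3178081] ≈ (1/2)(29 + 1782.7173) = 905.8587.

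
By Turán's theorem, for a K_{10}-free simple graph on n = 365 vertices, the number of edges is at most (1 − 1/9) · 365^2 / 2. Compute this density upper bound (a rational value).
Turán density bound = (8/9) · 365^2/2 = 532900/9 ≈ 59211.1111

Turán's theorem: ex(n, K_{r+1}) is achieved by the complete r-partite Turán graph T(n, r) with parts as balanced as possible, and is at most (1 − 1/r) · n^2/2. For r = 9, n = 365: the density bound is (8/9) · 133225/2 = 532900/9 ≈ 59211.1111. The integer-valued extremum is e(T(365, 9)) = 59210, which is strictly less than the density bound 532900/9 since 9 ∤ 365 (the parts of T(365, 9) cannot all be equal).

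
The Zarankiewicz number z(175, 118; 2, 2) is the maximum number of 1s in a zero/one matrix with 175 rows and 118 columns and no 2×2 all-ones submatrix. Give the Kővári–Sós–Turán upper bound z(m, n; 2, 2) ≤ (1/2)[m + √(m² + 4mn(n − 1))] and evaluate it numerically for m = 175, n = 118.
z(175, 118; 2, 2) ≤ (1/2)[175 + √(175² + 4·175·118·117)] = (1/2)[175 + √9694825] = 1644.3257

Kővári–Sós–Turán: let r_1, ..., r_175 be the row sums and z = Σ r_i the total number of 1s. Each pair of columns can share at most one row with both entries 1 (else a 2×2 all-ones block appears), so Σ_i C(r_i, 2) ≤ C(118, 2) = 6903. By convexity Σ_i C(r_i, 2) ≥ 175·C(z/175, 2) = z(z − 175)/(2·175), giving z² − 175z − 175·118·117 ≤ 0 and hence z ≤ (1/2)[175 + √(30625 + 4·2416050)] = (1/2)[175 + √9694825] ≈ (1/2)(175 + 3113.6514) = 1644.3257.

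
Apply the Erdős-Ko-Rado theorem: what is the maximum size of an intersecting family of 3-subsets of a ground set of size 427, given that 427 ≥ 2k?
max |F| = C(426, 2) = 90525

The Erdős-Ko-Rado theorem states: for n ≥ 2k, an intersecting family of k-subsets of an n-element set has size at most C(n − 1, k − 1), with equality for 'star' families {A ⊆ [n] : |A| = k, i ∈ A} (fix an element i). For n = 427, k = 3: C(426, 2) = 90525.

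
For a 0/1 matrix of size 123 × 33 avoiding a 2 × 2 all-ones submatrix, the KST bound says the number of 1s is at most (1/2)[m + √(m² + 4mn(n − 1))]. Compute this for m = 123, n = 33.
z(123, 33; 2, 2) ≤ (1/2)[123 + √(123² + 4·123·33·32)] = (1/2)[123 + √534681] = 427.1094

Kővári–Sós–Turán: let r_1, ..., r_123 be the row sums and z = Σ r_i the total number of 1s. Each pair of columns can share at most one row with both entries 1 (else a 2×2 all-ones block appears), so Σ_i C(r_i, 2) ≤ C(33, 2) = 528. By convexity Σ_i C(r_i, 2) ≥ 123·C(z/123, 2) = z(z − 123)/(2·123), giving z² − 123z − 123·33·32 ≤ 0 and hence z ≤ (1/2)[123 + √(15129 + 4·129888)] = (1/2)[123 + √534681] ≈ (1/2)(123 + 731.2188) = 427.1094.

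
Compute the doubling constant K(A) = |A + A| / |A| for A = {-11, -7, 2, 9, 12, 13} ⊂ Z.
K = |A + A| / |A| = 20/6 = 10/3

Enumerate A + A = {a + b : a, b ∈ A}. With |A| = 6, there are |A|^2 = 36 ordered sum pairs; collecting distinct values, A + A = {-22, -18, -14, -9, -5, -2, 1, 2, 4, 5, 6, 11, 14, 15, 18, 21, 22, 24, 25, 26}, so |A + A| = 20. Thus K = 20/6 = 10/3. For comparison, the minimum possible |A + A| over all 6-element sets is 2·6 − 1 = 11 (so min K = 11/6), attained only by arithmetic progressions.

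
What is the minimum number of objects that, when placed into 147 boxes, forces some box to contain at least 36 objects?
n = (36 − 1)·147 + 1 = 5146

By the generalised pigeonhole principle, to guarantee some box contains ≥ r objects we need more than (r − 1) · k objects total. Threshold: n = (r − 1) · k + 1. With r = 36 and k = 147: n = 35 · 147 + 1 = 5145 + 1 = 5146. For n = 5145 = 35 · 147, we can put exactly 35 objects in every box, avoiding 36 in any single one — so 5146 is tight.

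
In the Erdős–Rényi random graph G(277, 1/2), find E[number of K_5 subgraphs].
E[# K_5] = C(277, 5) · (1/2)^C(5, 2) = 13105497405 / 2^10 ≈ 12798337.309570

For each 5-subset S of vertices (there are C(277, 5) = 13105497405 such S), let X_S = 1 if S induces a K_5 (all C(5, 2) = 10 edges present). Then P(X_S = 1) = (1/2)^10 = 1/1024. By linearity of expectation, E[# K_5] = C(277, 5) · (1/2)^10 = 13105497405 / 1024 ≈ 12798337.309570.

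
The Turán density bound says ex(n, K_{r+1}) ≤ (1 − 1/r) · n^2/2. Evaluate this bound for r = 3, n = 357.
Turán density bound = (2/3) · 357^2/2 = 42483

Turán's theorem: ex(n, K_{r+1}) is achieved by the complete r-partite Turán graph T(n, r) with parts as balanced as possible, and is at most (1 − 1/r) · n^2/2. For r = 3, n = 357: the density bound is (2/3) · 127449/2 = 42483. Since 3 ∣ 357, the Turán graph T(357, 3) has parts of equal size 119, and its edge count e(T(357, 3)) = 42483 attains the density bound exactly.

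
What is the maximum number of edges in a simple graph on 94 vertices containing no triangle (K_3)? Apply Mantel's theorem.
ex(94, K_3) = ⌊94^2/4⌋ = 2209

Mantel (1907): a triangle-free graph on n vertices has at most ⌊n^2/4⌋ edges, with equality for the complete bipartite graph K_{⌊n/2⌋, ⌈n/2⌉}. For n = 94: ⌊94^2/4⌋ = ⌊8836/4⌋ = 2209. The extremal graph is K_{47, 47}, which has 47·47 = 2209 edges.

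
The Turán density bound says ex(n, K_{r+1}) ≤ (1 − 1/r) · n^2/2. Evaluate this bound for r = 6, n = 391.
Turán density bound = (5/6) · 391^2/2 = 764405/12 ≈ 63700.4167

Turán's theorem: ex(n, K_{r+1}) is achieved by the complete r-partite Turán graph T(n, r) with parts as balanced as possible, and is at most (1 − 1/r) · n^2/2. For r = 6, n = 391: the density bound is (5/6) · 152881/2 = 764405/12 ≈ 63700.4167. The integer-valued extremum is e(T(391, 6)) = 63700, which is strictly less than the density bound 764405/12 since 6 ∤ 391 (the parts of T(391, 6) cannot all be equal).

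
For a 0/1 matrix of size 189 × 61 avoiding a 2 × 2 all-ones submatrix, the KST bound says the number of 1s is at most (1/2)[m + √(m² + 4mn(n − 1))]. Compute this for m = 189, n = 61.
z(189, 61; 2, 2) ≤ (1/2)[189 + √(189² + 4·189·61·60)] = (1/2)[189 + √2802681] = 931.5605

Kővári–Sós–Turán: let r_1, ..., r_189 be the row sums and z = Σ r_i the total number of 1s. Each pair of columns can share at most one row with both entries 1 (else a 2×2 all-ones block appears), so Σ_i C(r_i, 2) ≤ C(61, 2) = 1830. By convexity Σ_i C(r_i, 2) ≥ 189·C(z/189, 2) = z(z − 189)/(2·189), giving z² − 189z − 189·61·60 ≤ 0 and hence z ≤ (1/2)[189 + √(35721 + 4·691740)] = (1/2)[189 + √2802681] ≈ (1/2)(189 + 1674.121) = 931.5605.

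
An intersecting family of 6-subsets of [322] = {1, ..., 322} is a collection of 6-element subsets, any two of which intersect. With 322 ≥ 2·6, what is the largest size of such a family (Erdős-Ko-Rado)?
max |F| = C(321, 5) = 27526489584

The Erdős-Ko-Rado theorem states: for n ≥ 2k, an intersecting family of k-subsets of an n-element set has size at most C(n − 1, k − 1), with equality for 'star' families {A ⊆ [n] : |A| = k, i ∈ A} (fix an element i). For n = 322, k = 6: C(321, 5) = 27526489584.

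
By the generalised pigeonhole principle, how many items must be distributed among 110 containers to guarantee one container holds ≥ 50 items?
n = (50 − 1)·110 + 1 = 5391

By the generalised pigeonhole principle, to guarantee some box contains ≥ r objects we need more than (r − 1) · k objects total. Threshold: n = (r − 1) · k + 1. With r = 50 and k = 110: n = 49 · 110 + 1 = 5390 + 1 = 5391. For n = 5390 = 49 · 110, we can put exactly 49 objects in every box, avoiding 50 in any single one — so 5391 is tight.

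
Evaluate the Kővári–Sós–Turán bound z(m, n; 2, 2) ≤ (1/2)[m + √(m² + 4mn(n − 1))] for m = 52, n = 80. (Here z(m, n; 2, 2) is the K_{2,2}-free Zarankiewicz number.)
z(52, 80; 2, 2) ≤ (1/2)[52 + √(52² + 4·52·80·79)] = (1/2)[52 + √1317264] = 599.8606

Kővári–Sós–Turán: let r_1, ..., r_52 be the row sums and z = Σ r_i the total number of 1s. Each pair of columns can share at most one row with both entries 1 (else a 2×2 all-ones block appears), so Σ_i C(r_i, 2) ≤ C(80, 2) = 3160. By convexity Σ_i C(r_i, 2) ≥ 52·C(z/52, 2) = z(z − 52)/(2·52), giving z² − 52z − 52·80·79 ≤ 0 and hence z ≤ (1/2)[52 + √(2704 + 4·328640)] = (1/2)[52 + √1317264] ≈ (1/2)(52 + 1147.7212) = 599.8606.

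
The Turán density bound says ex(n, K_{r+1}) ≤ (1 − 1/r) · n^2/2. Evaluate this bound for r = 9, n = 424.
Turán density bound = (8/9) · 424^2/2 = 719104/9 ≈ 79900.4444

Turán's theorem: ex(n, K_{r+1}) is achieved by the complete r-partite Turán graph T(n, r) with parts as balanced as possible, and is at most (1 − 1/r) · n^2/2. For r = 9, n = 424: the density bound is (8/9) · 179776/2 = 719104/9 ≈ 79900.4444. The integer-valued extremum is e(T(424, 9)) = 79900, which is strictly less than the density bound 719104/9 since 9 ∤ 424 (the parts of T(424, 9) cannot all be equal).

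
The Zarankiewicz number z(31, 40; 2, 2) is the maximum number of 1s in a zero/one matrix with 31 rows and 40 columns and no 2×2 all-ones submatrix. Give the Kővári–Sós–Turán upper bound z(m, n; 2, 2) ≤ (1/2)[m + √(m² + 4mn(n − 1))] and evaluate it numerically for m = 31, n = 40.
z(31, 40; 2, 2) ≤ (1/2)[31 + √(31² + 4·31·40·39)] = (1/2)[31 + √194401] = 235.9546

Kővári–Sós–Turán: let r_1, ..., r_31 be the row sums and z = Σ r_i the total number of 1s. Each pair of columns can share at most one row with both entries 1 (else a 2×2 all-ones block appears), so Σ_i C(r_i, 2) ≤ C(40, 2) = 780. By convexity Σ_i C(r_i, 2) ≥ 31·C(z/31, 2) = z(z − 31)/(2·31), giving z² − 31z − 31·40·39 ≤ 0 and hence z ≤ (1/2)[31 + √(961 + 4·48360)] = (1/2)[31 + √194401] ≈ (1/2)(31 + 440.9093) = 235.9546.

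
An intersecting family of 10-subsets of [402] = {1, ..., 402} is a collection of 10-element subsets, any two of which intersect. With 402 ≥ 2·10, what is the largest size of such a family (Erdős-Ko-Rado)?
max |F| = C(401, 9) = 674945738076676550

Erdős-Ko-Rado (1961): when n ≥ 2k, max |F| = C(n−1, k−1). The bound is attained by the star {A : i ∈ A} for any fixed i ∈ [n]. Here C(402−1, 10−1) = C(401, 9) = 674945738076676550.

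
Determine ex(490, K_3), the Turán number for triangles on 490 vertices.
ex(490, K_3) = ⌊490^2/4⌋ = 60025

Mantel (1907): a triangle-free graph on n vertices has at most ⌊n^2/4⌋ edges, with equality for the complete bipartite graph K_{⌊n/2⌋, ⌈n/2⌉}. For n = 490: ⌊490^2/4⌋ = ⌊240100/4⌋ = 60025. The extremal graph is K_{245, 245}, which has 245·245 = 60025 edges.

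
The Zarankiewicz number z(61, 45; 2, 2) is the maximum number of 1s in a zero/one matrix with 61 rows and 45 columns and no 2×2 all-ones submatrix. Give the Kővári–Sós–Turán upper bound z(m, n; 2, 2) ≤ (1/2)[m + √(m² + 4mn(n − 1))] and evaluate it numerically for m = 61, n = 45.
z(61, 45; 2, 2) ≤ (1/2)[61 + √(61² + 4·61·45·44)] = (1/2)[61 + √486841] = 379.37

Kővári–Sós–Turán: let r_1, ..., r_61 be the row sums and z = Σ r_i the total number of 1s. Each pair of columns can share at most one row with both entries 1 (else a 2×2 all-ones block appears), so Σ_i C(r_i, 2) ≤ C(45, 2) = 990. By convexity Σ_i C(r_i, 2) ≥ 61·C(z/61, 2) = z(z − 61)/(2·61), giving z² − 61z − 61·45·44 ≤ 0 and hence z ≤ (1/2)[61 + √(3721 + 4·120780)] = (1/2)[61 + √486841] ≈ (1/2)(61 + 697.7399) = 379.37.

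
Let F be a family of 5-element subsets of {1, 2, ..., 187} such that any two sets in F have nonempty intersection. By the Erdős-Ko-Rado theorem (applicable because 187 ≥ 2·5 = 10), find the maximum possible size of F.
max |F| = C(186, 4) = 48277230

The Erdős-Ko-Rado theorem states: for n ≥ 2k, an intersecting family of k-subsets of an n-element set has size at most C(n − 1, k − 1), with equality for 'star' families {A ⊆ [n] : |A| = k, i ∈ A} (fix an element i). For n = 187, k = 5: C(186, 4) = 48277230.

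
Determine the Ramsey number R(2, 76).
R(2, 76) = 76

R(2, k) = k for all k ≥ 2: in a 2-colouring of K_k, either some edge is red (a red K_2) or all edges are blue (a blue K_k). And K_{75} coloured all-blue has no blue K_76, so R(2, 76) > 75. Hence R(2, 76) = 76.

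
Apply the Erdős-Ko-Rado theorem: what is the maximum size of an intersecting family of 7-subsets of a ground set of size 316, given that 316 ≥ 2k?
max |F| = C(315, 6) = 1293387680130

The Erdős-Ko-Rado theorem states: for n ≥ 2k, an intersecting family of k-subsets of an n-element set has size at most C(n − 1, k − 1), with equality for 'star' families {A ⊆ [n] : |A| = k, i ∈ A} (fix an element i). For n = 316, k = 7: C(315, 6) = 1293387680130.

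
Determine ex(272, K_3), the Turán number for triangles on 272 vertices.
ex(272, K_3) = ⌊272^2/4⌋ = 18496

Mantel (1907): a triangle-free graph on n vertices has at most ⌊n^2/4⌋ edges, with equality for the complete bipartite graph K_{⌊n/2⌋, ⌈n/2⌉}. For n = 272: ⌊272^2/4⌋ = ⌊73984/4⌋ = 18496. The extremal graph is K_{136, 136}, which has 136·136 = 18496 edges.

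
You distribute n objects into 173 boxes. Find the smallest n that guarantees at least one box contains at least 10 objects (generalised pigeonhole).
n = (10 − 1)·173 + 1 = 1558

By the generalised pigeonhole principle, to guarantee some box contains ≥ r objects we need more than (r − 1) · k objects total. Threshold: n = (r − 1) · k + 1. With r = 10 and k = 173: n = 9 · 173 + 1 = 1557 + 1 = 1558. For n = 1557 = 9 · 173, we can put exactly 9 objects in every box, avoiding 10 in any single one — so 1558 is tight.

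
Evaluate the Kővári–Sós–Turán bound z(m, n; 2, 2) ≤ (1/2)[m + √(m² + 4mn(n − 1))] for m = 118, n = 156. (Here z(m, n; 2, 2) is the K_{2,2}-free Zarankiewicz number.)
z(118, 156; 2, 2) ≤ (1/2)[118 + √(118² + 4·118·156·155)] = (1/2)[118 + √11426884] = 1749.1837

Kővári–Sós–Turán: let r_1, ..., r_118 be the row sums and z = Σ r_i the total number of 1s. Each pair of columns can share at most one row with both entries 1 (else a 2×2 all-ones block appears), so Σ_i C(r_i, 2) ≤ C(156, 2) = 12090. By convexity Σ_i C(r_i, 2) ≥ 118·C(z/118, 2) = z(z − 118)/(2·118), giving z² − 118z − 118·156·155 ≤ 0 and hence z ≤ (1/2)[118 + √(13924 + 4·2853240)] = (1/2)[118 + √11426884] ≈ (1/2)(118 + 3380.3674) = 1749.1837.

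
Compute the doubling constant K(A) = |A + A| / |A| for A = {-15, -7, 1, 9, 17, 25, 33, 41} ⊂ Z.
K = |A + A| / |A| = 15/8

Enumerate A + A = {a + b : a, b ∈ A}. With |A| = 8, there are |A|^2 = 64 ordered sum pairs; collecting distinct values, A + A = {-30, -22, -14, -6, 2, 10, 18, 26, 34, 42, 50, 58, 66, 74, 82}, so |A + A| = 15. Thus K = 15/8. Here |A + A| = 2|A| − 1 = 15, the minimum possible — so K = 15/8 is minimal, which holds iff A is an arithmetic progression.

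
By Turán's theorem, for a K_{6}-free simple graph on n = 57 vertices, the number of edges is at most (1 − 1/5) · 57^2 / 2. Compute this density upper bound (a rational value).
Turán density bound = (4/5) · 57^2/2 = 6498/5 ≈ 1299.6

Turán's theorem: ex(n, K_{r+1}) is achieved by the complete r-partite Turán graph T(n, r) with parts as balanced as possible, and is at most (1 − 1/r) · n^2/2. For r = 5, n = 57: the density bound is (4/5) · 3249/2 = 6498/5 ≈ 1299.6. The integer-valued extremum is e(T(57, 5)) = 1299, which is strictly less than the density bound 6498/5 since 5 ∤ 57 (the parts of T(57, 5) cannot all be equal).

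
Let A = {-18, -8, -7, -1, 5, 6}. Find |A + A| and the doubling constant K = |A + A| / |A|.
K = |A + A| / |A| = 19/6

Enumerate A + A = {a + b : a, b ∈ A}. With |A| = 6, there are |A|^2 = 36 ordered sum pairs; collecting distinct values, A + A = {-36, -26, -25, -19, -16, -15, -14, -13, -12, -9, -8, -3, -2, -1, 4, 5, 10, 11, 12}, so |A + A| = 19. Thus K = 19/6. For comparison, the minimum possible |A + A| over all 6-element sets is 2·6 − 1 = 11 (so min K = 11/6), attained only by arithmetic progressions.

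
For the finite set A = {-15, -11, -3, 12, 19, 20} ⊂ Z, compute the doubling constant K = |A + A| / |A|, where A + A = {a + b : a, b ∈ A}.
K = |A + A| / |A| = 20/6 = 10/3

Enumerate A + A = {a + b : a, b ∈ A}. With |A| = 6, there are |A|^2 = 36 ordered sum pairs; collecting distinct values, A + A = {-30, -26, -22, -18, -14, -6, -3, 1, 4, 5, 8, 9, 16, 17, 24, 31, 32, 38, 39, 40}, so |A + A| = 20. Thus K = 20/6 = 10/3. For comparison, the minimum possible |A + A| over all 6-element sets is 2·6 − 1 = 11 (so min K = 11/6), attained only by arithmetic progressions.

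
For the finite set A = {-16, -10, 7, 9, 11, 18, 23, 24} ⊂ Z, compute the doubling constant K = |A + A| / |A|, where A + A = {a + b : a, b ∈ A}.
K = |A + A| / |A| = 33/8

Enumerate A + A = {a + b : a, b ∈ A}. With |A| = 8, there are |A|^2 = 64 ordered sum pairs; collecting distinct values, A + A = {-32, -26, -20, -9, -7, -5, -3, -1, 1, 2, 7, 8, 13, 14, 16, 18, 20, 22, 25, 27, 29, 30, 31, 32, 33, 34, 35, 36, 41, 42, 46, 47, 48}, so |A + A| = 33. Thus K = 33/8. For comparison, the minimum possible |A + A| over all 8-element sets is 2·8 − 1 = 15 (so min K = 15/8), attained only by arithmetic progressions.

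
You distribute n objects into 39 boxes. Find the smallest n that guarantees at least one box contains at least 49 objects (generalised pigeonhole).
n = (49 − 1)·39 + 1 = 1873

By the generalised pigeonhole principle, to guarantee some box contains ≥ r objects we need more than (r − 1) · k objects total. Threshold: n = (r − 1) · k + 1. With r = 49 and k = 39: n = 48 · 39 + 1 = 1872 + 1 = 1873. For n = 1872 = 48 · 39, we can put exactly 48 objects in every box, avoiding 49 in any single one — so 1873 is tight.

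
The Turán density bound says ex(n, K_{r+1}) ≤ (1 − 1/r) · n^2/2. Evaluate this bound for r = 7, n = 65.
Turán density bound = (6/7) · 65^2/2 = 12675/7 ≈ 1810.7143

Turán's theorem: ex(n, K_{r+1}) is achieved by the complete r-partite Turán graph T(n, r) with parts as balanced as possible, and is at most (1 − 1/r) · n^2/2. For r = 7, n = 65: the density bound is (6/7) · 4225/2 = 12675/7 ≈ 1810.7143. The integer-valued extremum is e(T(65, 7)) = 1810, which is strictly less than the density bound 12675/7 since 7 ∤ 65 (the parts of T(65, 7) cannot all be equal).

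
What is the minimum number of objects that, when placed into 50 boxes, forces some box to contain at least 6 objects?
n = (6 − 1)·50 + 1 = 251

By the generalised pigeonhole principle, to guarantee some box contains ≥ r objects we need more than (r − 1) · k objects total. Threshold: n = (r − 1) · k + 1. With r = 6 and k = 50: n = 5 · 50 + 1 = 250 + 1 = 251. For n = 250 = 5 · 50, we can put exactly 5 objects in every box, avoiding 6 in any single one — so 251 is tight.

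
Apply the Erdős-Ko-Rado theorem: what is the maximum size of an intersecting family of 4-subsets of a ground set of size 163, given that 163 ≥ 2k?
max |F| = C(162, 3) = 695520

The Erdős-Ko-Rado theorem states: for n ≥ 2k, an intersecting family of k-subsets of an n-element set has size at most C(n − 1, k − 1), with equality for 'star' families {A ⊆ [n] : |A| = k, i ∈ A} (fix an element i). For n = 163, k = 4: C(162, 3) = 695520.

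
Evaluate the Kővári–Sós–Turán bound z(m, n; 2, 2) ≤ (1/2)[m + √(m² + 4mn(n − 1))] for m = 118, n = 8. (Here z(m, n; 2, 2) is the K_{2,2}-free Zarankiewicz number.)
z(118, 8; 2, 2) ≤ (1/2)[118 + √(118² + 4·118·8·7)] = (1/2)[118 + √40356] = 159.444

Kővári–Sós–Turán: let r_1, ..., r_118 be the row sums and z = Σ r_i the total number of 1s. Each pair of columns can share at most one row with both entries 1 (else a 2×2 all-ones block appears), so Σ_i C(r_i, 2) ≤ C(8, 2) = 28. By convexity Σ_i C(r_i, 2) ≥ 118·C(z/118, 2) = z(z − 118)/(2·118), giving z² − 118z − 118·8·7 ≤ 0 and hence z ≤ (1/2)[118 + √(13924 + 4·6608)] = (1/2)[118 + √40356] ≈ (1/2)(118 + 200.888) = 159.444.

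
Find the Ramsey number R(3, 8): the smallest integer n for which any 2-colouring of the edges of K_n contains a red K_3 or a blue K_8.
R(3, 8) = 28

Lower bound: an explicit 2-colouring of K_{27} (typically a Paley-type or other structured construction) avoids a red K_3 and a blue K_8, showing R(3, 8) > 27.
Upper bound: the simple Erdős–Szekeres recurrence only gives R(3, 8) ≤ 31; the tight bound R(3, 8) ≤ 28 requires a sharper case analysis (or computer search) of 2-colourings of K_{28}.
Hence R(3, 8) = 28.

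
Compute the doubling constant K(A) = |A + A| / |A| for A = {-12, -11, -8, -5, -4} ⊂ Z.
K = |A + A| / |A| = 13/5

Enumerate A + A = {a + b : a, b ∈ A}. With |A| = 5, there are |A|^2 = 25 ordered sum pairs; collecting distinct values, A + A = {-24, -23, -22, -20, -19, -17, -16, -15, -13, -12, -10, -9, -8}, so |A + A| = 13. Thus K = 13/5. For comparison, the minimum possible |A + A| over all 5-element sets is 2·5 − 1 = 9 (so min K = 9/5), attained only by arithmetic progressions.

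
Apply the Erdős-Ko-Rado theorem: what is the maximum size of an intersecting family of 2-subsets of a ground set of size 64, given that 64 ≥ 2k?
max |F| = C(63, 1) = 63

Erdős-Ko-Rado (1961): when n ≥ 2k, max |F| = C(n−1, k−1). The bound is attained by the star {A : i ∈ A} for any fixed i ∈ [n]. Here C(64−1, 2−1) = C(63, 1) = 63.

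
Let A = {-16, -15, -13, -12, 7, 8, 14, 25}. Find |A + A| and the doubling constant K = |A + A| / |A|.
K = |A + A| / |A| = 33/8

Enumerate A + A = {a + b : a, b ∈ A}. With |A| = 8, there are |A|^2 = 64 ordered sum pairs; collecting distinct values, A + A = {-32, -31, -30, -29, -28, -27, -26, -25, -24, -9, -8, -7, -6, -5, -4, -2, -1, 1, 2, 9, 10, 12, 13, 14, 15, 16, 21, 22, 28, 32, 33, 39, 50}, so |A + A| = 33. Thus K = 33/8. For comparison, the minimum possible |A + A| over all 8-element sets is 2·8 − 1 = 15 (so min K = 15/8), attained only by arithmetic progressions.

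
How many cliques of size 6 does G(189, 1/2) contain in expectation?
E[# K_6] = C(189, 6) · (1/2)^C(6, 2) = 58429377468 / 2^15 = 14607344367/8192 ≈ 1783123.091675

For each 6-subset S of vertices (there are C(189, 6) = 58429377468 such S), let X_S = 1 if S induces a K_6 (all C(6, 2) = 15 edges present). Then P(X_S = 1) = (1/2)^15 = 1/32768. By linearity of expectation, E[# K_6] = C(189, 6) · (1/2)^15 = 58429377468 / 32768 = 14607344367/8192 ≈ 1783123.091675.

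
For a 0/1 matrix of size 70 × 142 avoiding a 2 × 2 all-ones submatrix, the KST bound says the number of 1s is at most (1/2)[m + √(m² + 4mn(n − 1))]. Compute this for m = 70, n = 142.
z(70, 142; 2, 2) ≤ (1/2)[70 + √(70² + 4·70·142·141)] = (1/2)[70 + √5611060] = 1219.3838

Kővári–Sós–Turán: let r_1, ..., r_70 be the row sums and z = Σ r_i the total number of 1s. Each pair of columns can share at most one row with both entries 1 (else a 2×2 all-ones block appears), so Σ_i C(r_i, 2) ≤ C(142, 2) = 10011. By convexity Σ_i C(r_i, 2) ≥ 70·C(z/70, 2) = z(z − 70)/(2·70), giving z² − 70z − 70·142·141 ≤ 0 and hence z ≤ (1/2)[70 + √(4900 + 4·1401540)] = (1/2)[70 + √5611060] ≈ (1/2)(70 + 2368.7676) = 1219.3838.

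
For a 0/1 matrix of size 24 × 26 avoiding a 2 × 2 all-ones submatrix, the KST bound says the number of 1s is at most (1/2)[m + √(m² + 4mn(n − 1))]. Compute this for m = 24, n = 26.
z(24, 26; 2, 2) ≤ (1/2)[24 + √(24² + 4·24·26·25)] = (1/2)[24 + √62976] = 137.4751

Kővári–Sós–Turán: let r_1, ..., r_24 be the row sums and z = Σ r_i the total number of 1s. Each pair of columns can share at most one row with both entries 1 (else a 2×2 all-ones block appears), so Σ_i C(r_i, 2) ≤ C(26, 2) = 325. By convexity Σ_i C(r_i, 2) ≥ 24·C(z/24, 2) = z(z − 24)/(2·24), giving z² − 24z − 24·26·25 ≤ 0 and hence z ≤ (1/2)[24 + √(576 + 4·15600)] = (1/2)[24 + √62976] ≈ (1/2)(24 + 250.9502) = 137.4751.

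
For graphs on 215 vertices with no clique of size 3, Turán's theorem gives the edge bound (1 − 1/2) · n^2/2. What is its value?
Turán density bound = (1/2) · 215^2/2 = 46225/4 ≈ 11556.25

Turán's theorem: ex(n, K_{r+1}) is achieved by the complete r-partite Turán graph T(n, r) with parts as balanced as possible, and is at most (1 − 1/r) · n^2/2. For r = 2, n = 215: the density bound is (1/2) · 46225/2 = 46225/4 ≈ 11556.25. The integer-valued extremum is e(T(215, 2)) = 11556, which is strictly less than the density bound 46225/4 since 2 ∤ 215 (the parts of T(215, 2) cannot all be equal).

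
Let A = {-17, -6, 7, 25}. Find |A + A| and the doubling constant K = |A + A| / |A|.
K = |A + A| / |A| = 10/4 = 5/2

Enumerate A + A = {a + b : a, b ∈ A}. With |A| = 4, there are |A|^2 = 16 ordered sum pairs; collecting distinct values, A + A = {-34, -23, -12, -10, 1, 8, 14, 19, 32, 50}, so |A + A| = 10. Thus K = 10/4 = 5/2. For comparison, the minimum possible |A + A| over all 4-element sets is 2·4 − 1 = 7 (so min K = 7/4), attained only by arithmetic progressions.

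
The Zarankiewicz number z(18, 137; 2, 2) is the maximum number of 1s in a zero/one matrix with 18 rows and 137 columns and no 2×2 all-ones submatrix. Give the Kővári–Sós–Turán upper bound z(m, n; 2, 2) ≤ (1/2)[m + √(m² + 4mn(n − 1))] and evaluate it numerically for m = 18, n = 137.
z(18, 137; 2, 2) ≤ (1/2)[18 + √(18² + 4·18·137·136)] = (1/2)[18 + √1341828] = 588.1865

Kővári–Sós–Turán: let r_1, ..., r_18 be the row sums and z = Σ r_i the total number of 1s. Each pair of columns can share at most one row with both entries 1 (else a 2×2 all-ones block appears), so Σ_i C(r_i, 2) ≤ C(137, 2) = 9316. By convexity Σ_i C(r_i, 2) ≥ 18·C(z/18, 2) = z(z − 18)/(2·18), giving z² − 18z − 18·137·136 ≤ 0 and hence z ≤ (1/2)[18 + √(324 + 4·335376)] = (1/2)[18 + √1341828] ≈ (1/2)(18 + 1158.373) = 588.1865.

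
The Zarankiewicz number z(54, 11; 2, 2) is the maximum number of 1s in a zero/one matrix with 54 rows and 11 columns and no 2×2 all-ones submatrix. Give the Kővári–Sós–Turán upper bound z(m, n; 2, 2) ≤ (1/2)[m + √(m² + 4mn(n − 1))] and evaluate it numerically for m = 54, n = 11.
z(54, 11; 2, 2) ≤ (1/2)[54 + √(54² + 4·54·11·10)] = (1/2)[54 + √26676] = 108.6639

Kővári–Sós–Turán: let r_1, ..., r_54 be the row sums and z = Σ r_i the total number of 1s. Each pair of columns can share at most one row with both entries 1 (else a 2×2 all-ones block appears), so Σ_i C(r_i, 2) ≤ C(11, 2) = 55. By convexity Σ_i C(r_i, 2) ≥ 54·C(z/54, 2) = z(z − 54)/(2·54), giving z² − 54z − 54·11·10 ≤ 0 and hence z ≤ (1/2)[54 + √(2916 + 4·5940)] = (1/2)[54 + √26676] ≈ (1/2)(54 + 163.3279) = 108.6639.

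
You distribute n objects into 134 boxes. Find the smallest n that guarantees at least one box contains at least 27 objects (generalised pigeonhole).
n = (27 − 1)·134 + 1 = 3485

By the generalised pigeonhole principle, to guarantee some box contains ≥ r objects we need more than (r − 1) · k objects total. Threshold: n = (r − 1) · k + 1. With r = 27 and k = 134: n = 26 · 134 + 1 = 3484 + 1 = 3485. For n = 3484 = 26 · 134, we can put exactly 26 objects in every box, avoiding 27 in any single one — so 3485 is tight.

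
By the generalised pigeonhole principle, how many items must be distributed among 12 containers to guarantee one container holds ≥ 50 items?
n = (50 − 1)·12 + 1 = 589

By the generalised pigeonhole principle, to guarantee some box contains ≥ r objects we need more than (r − 1) · k objects total. Threshold: n = (r − 1) · k + 1. With r = 50 and k = 12: n = 49 · 12 + 1 = 588 + 1 = 589. For n = 588 = 49 · 12, we can put exactly 49 objects in every box, avoiding 50 in any single one — so 589 is tight.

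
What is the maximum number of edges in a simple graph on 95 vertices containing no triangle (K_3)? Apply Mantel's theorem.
ex(95, K_3) = ⌊95^2/4⌋ = 2256

Mantel (1907): a triangle-free graph on n vertices has at most ⌊n^2/4⌋ edges, with equality for the complete bipartite graph K_{⌊n/2⌋, ⌈n/2⌉}. For n = 95: ⌊95^2/4⌋ = ⌊9025/4⌋ = 2256. The extremal graph is K_{47, 48}, which has 47·48 = 2256 edges.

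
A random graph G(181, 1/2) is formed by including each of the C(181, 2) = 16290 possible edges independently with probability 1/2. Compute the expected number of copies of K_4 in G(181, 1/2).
E[# K_4] = C(181, 4) · (1/2)^C(4, 2) = 43252665 / 2^6 = 675822.890625

For each 4-subset S of vertices (there are C(181, 4) = 43252665 such S), let X_S = 1 if S induces a K_4 (all C(4, 2) = 6 edges present). Then P(X_S = 1) = (1/2)^6 = 1/64. By linearity of expectation, E[# K_4] = C(181, 4) · (1/2)^6 = 43252665 / 64 = 675822.890625.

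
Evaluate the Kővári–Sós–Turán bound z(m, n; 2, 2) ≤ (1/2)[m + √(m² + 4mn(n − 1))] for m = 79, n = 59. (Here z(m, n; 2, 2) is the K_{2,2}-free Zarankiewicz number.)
z(79, 59; 2, 2) ≤ (1/2)[79 + √(79² + 4·79·59·58)] = (1/2)[79 + √1087593] = 560.9386

Kővári–Sós–Turán: let r_1, ..., r_79 be the row sums and z = Σ r_i the total number of 1s. Each pair of columns can share at most one row with both entries 1 (else a 2×2 all-ones block appears), so Σ_i C(r_i, 2) ≤ C(59, 2) = 1711. By convexity Σ_i C(r_i, 2) ≥ 79·C(z/79, 2) = z(z − 79)/(2·79), giving z² − 79z − 79·59·58 ≤ 0 and hence z ≤ (1/2)[79 + √(6241 + 4·270338)] = (1/2)[79 + √1087593] ≈ (1/2)(79 + 1042.8773) = 560.9386.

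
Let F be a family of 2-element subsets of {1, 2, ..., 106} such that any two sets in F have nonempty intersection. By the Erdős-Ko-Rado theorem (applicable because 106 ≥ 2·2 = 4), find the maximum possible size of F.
max |F| = C(105, 1) = 105

Erdős-Ko-Rado (1961): when n ≥ 2k, max |F| = C(n−1, k−1). The bound is attained by the star {A : i ∈ A} for any fixed i ∈ [n]. Here C(106−1, 2−1) = C(105, 1) = 105.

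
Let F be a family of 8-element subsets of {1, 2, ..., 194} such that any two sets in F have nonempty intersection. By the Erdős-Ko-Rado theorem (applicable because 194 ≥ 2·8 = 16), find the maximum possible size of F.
max |F| = C(193, 7) = 1772867299104

The Erdős-Ko-Rado theorem states: for n ≥ 2k, an intersecting family of k-subsets of an n-element set has size at most C(n − 1, k − 1), with equality for 'star' families {A ⊆ [n] : |A| = k, i ∈ A} (fix an element i). For n = 194, k = 8: C(193, 7) = 1772867299104.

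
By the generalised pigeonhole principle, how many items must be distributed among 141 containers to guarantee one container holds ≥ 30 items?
n = (30 − 1)·141 + 1 = 4090

By the generalised pigeonhole principle, to guarantee some box contains ≥ r objects we need more than (r − 1) · k objects total. Threshold: n = (r − 1) · k + 1. With r = 30 and k = 141: n = 29 · 141 + 1 = 4089 + 1 = 4090. For n = 4089 = 29 · 141, we can put exactly 29 objects in every box, avoiding 30 in any single one — so 4090 is tight.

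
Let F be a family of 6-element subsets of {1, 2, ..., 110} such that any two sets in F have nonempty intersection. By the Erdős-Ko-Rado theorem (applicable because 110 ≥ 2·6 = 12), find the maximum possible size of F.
max |F| = C(109, 5) = 116828271

The Erdős-Ko-Rado theorem states: for n ≥ 2k, an intersecting family of k-subsets of an n-element set has size at most C(n − 1, k − 1), with equality for 'star' families {A ⊆ [n] : |A| = k, i ∈ A} (fix an element i). For n = 110, k = 6: C(109, 5) = 116828271.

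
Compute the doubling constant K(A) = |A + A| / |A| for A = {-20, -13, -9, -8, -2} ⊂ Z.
K = |A + A| / |A| = 14/5

Enumerate A + A = {a + b : a, b ∈ A}. With |A| = 5, there are |A|^2 = 25 ordered sum pairs; collecting distinct values, A + A = {-40, -33, -29, -28, -26, -22, -21, -18, -17, -16, -15, -11, -10, -4}, so |A + A| = 14. Thus K = 14/5. For comparison, the minimum possible |A + A| over all 5-element sets is 2·5 − 1 = 9 (so min K = 9/5), attained only by arithmetic progressions.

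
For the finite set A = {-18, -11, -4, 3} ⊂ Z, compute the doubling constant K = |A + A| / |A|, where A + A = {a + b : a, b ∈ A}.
K = |A + A| / |A| = 7/4

Enumerate A + A = {a + b : a, b ∈ A}. With |A| = 4, there are |A|^2 = 16 ordered sum pairs; collecting distinct values, A + A = {-36, -29, -22, -15, -8, -1, 6}, so |A + A| = 7. Thus K = 7/4. Here |A + A| = 2|A| − 1 = 7, the minimum possible — so K = 7/4 is minimal, which holds iff A is an arithmetic progression.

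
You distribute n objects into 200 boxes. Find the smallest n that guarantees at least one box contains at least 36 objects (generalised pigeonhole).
n = (36 − 1)·200 + 1 = 7001

By the generalised pigeonhole principle, to guarantee some box contains ≥ r objects we need more than (r − 1) · k objects total. Threshold: n = (r − 1) · k + 1. With r = 36 and k = 200: n = 35 · 200 + 1 = 7000 + 1 = 7001. For n = 7000 = 35 · 200, we can put exactly 35 objects in every box, avoiding 36 in any single one — so 7001 is tight.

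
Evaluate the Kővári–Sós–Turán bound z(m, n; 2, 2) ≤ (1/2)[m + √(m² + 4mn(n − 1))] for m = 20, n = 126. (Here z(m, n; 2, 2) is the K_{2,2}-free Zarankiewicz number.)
z(20, 126; 2, 2) ≤ (1/2)[20 + √(20² + 4·20·126·125)] = (1/2)[20 + √1260400] = 571.3377

Kővári–Sós–Turán: let r_1, ..., r_20 be the row sums and z = Σ r_i the total number of 1s. Each pair of columns can share at most one row with both entries 1 (else a 2×2 all-ones block appears), so Σ_i C(r_i, 2) ≤ C(126, 2) = 7875. By convexity Σ_i C(r_i, 2) ≥ 20·C(z/20, 2) = z(z − 20)/(2·20), giving z² − 20z − 20·126·125 ≤ 0 and hence z ≤ (1/2)[20 + √(400 + 4·315000)] = (1/2)[20 + √1260400] ≈ (1/2)(20 + 1122.6754) = 571.3377.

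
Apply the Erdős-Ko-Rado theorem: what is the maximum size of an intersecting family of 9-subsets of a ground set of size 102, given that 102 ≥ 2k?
max |F| = C(101, 8) = 202095455100

The Erdős-Ko-Rado theorem states: for n ≥ 2k, an intersecting family of k-subsets of an n-element set has size at most C(n − 1, k − 1), with equality for 'star' families {A ⊆ [n] : |A| = k, i ∈ A} (fix an element i). For n = 102, k = 9: C(101, 8) = 202095455100.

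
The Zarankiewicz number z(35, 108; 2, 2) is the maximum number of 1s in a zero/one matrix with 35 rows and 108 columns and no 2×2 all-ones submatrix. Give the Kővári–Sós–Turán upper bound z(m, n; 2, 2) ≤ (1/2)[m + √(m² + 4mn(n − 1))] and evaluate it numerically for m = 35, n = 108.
z(35, 108; 2, 2) ≤ (1/2)[35 + √(35² + 4·35·108·107)] = (1/2)[35 + √1619065] = 653.7124

Kővári–Sós–Turán: let r_1, ..., r_35 be the row sums and z = Σ r_i the total number of 1s. Each pair of columns can share at most one row with both entries 1 (else a 2×2 all-ones block appears), so Σ_i C(r_i, 2) ≤ C(108, 2) = 5778. By convexity Σ_i C(r_i, 2) ≥ 35·C(z/35, 2) = z(z − 35)/(2·35), giving z² − 35z − 35·108·107 ≤ 0 and hence z ≤ (1/2)[35 + √(1225 + 4·404460)] = (1/2)[35 + √1619065] ≈ (1/2)(35 + 1272.4249) = 653.7124.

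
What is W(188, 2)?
W(188, 2) = 188 + 1 = 189

A 2-term AP is any pair of integers, so a monochromatic 2-AP exists iff some colour is used at least twice. With 188 colours, the colouring i ↦ i on {1, ..., 188} uses each colour once, avoiding any monochromatic pair, so W(188, 2) > 188. For {1, ..., 189}, pigeonhole forces two integers of the same colour, which form a monochromatic 2-AP. Hence W(188, 2) = 189.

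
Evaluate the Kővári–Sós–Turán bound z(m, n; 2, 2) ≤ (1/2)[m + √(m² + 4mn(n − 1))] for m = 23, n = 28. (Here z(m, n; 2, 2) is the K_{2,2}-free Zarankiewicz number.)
z(23, 28; 2, 2) ≤ (1/2)[23 + √(23² + 4·23·28·27)] = (1/2)[23 + √70081] = 143.8641

Kővári–Sós–Turán: let r_1, ..., r_23 be the row sums and z = Σ r_i the total number of 1s. Each pair of columns can share at most one row with both entries 1 (else a 2×2 all-ones block appears), so Σ_i C(r_i, 2) ≤ C(28, 2) = 378. By convexity Σ_i C(r_i, 2) ≥ 23·C(z/23, 2) = z(z − 23)/(2·23), giving z² − 23z − 23·28·27 ≤ 0 and hence z ≤ (1/2)[23 + √(529 + 4·17388)] = (1/2)[23 + √70081] ≈ (1/2)(23 + 264.7282) = 143.8641.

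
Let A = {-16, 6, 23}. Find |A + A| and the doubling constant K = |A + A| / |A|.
K = |A + A| / |A| = 6/3 = 2

Enumerate A + A = {a + b : a, b ∈ A}. With |A| = 3, there are |A|^2 = 9 ordered sum pairs; collecting distinct values, A + A = {-32, -10, 7, 12, 29, 46}, so |A + A| = 6. Thus K = 6/3 = 2. For comparison, the minimum possible |A + A| over all 3-element sets is 2·3 − 1 = 5 (so min K = 5/3), attained only by arithmetic progressions.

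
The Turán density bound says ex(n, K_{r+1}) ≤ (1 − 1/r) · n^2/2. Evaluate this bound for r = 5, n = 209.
Turán density bound = (4/5) · 209^2/2 = 87362/5 ≈ 17472.4

Turán's theorem: ex(n, K_{r+1}) is achieved by the complete r-partite Turán graph T(n, r) with parts as balanced as possible, and is at most (1 − 1/r) · n^2/2. For r = 5, n = 209: the density bound is (4/5) · 43681/2 = 87362/5 ≈ 17472.4. The integer-valued extremum is e(T(209, 5)) = 17472, which is strictly less than the density bound 87362/5 since 5 ∤ 209 (the parts of T(209, 5) cannot all be equal).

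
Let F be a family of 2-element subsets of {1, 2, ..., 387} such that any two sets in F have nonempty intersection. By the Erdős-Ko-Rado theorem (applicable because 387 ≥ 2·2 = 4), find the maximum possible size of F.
max |F| = C(386, 1) = 386

The Erdős-Ko-Rado theorem states: for n ≥ 2k, an intersecting family of k-subsets of an n-element set has size at most C(n − 1, k − 1), with equality for 'star' families {A ⊆ [n] : |A| = k, i ∈ A} (fix an element i). For n = 387, k = 2: C(386, 1) = 386.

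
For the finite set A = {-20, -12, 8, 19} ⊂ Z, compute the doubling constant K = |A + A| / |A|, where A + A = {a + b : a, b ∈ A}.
K = |A + A| / |A| = 10/4 = 5/2

Enumerate A + A = {a + b : a, b ∈ A}. With |A| = 4, there are |A|^2 = 16 ordered sum pairs; collecting distinct values, A + A = {-40, -32, -24, -12, -4, -1, 7, 16, 27, 38}, so |A + A| = 10. Thus K = 10/4 = 5/2. For comparison, the minimum possible |A + A| over all 4-element sets is 2·4 − 1 = 7 (so min K = 7/4), attained only by arithmetic progressions.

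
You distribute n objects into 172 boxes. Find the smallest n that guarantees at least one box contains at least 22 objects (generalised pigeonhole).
n = (22 − 1)·172 + 1 = 3613

By the generalised pigeonhole principle, to guarantee some box contains ≥ r objects we need more than (r − 1) · k objects total. Threshold: n = (r − 1) · k + 1. With r = 22 and k = 172: n = 21 · 172 + 1 = 3612 + 1 = 3613. For n = 3612 = 21 · 172, we can put exactly 21 objects in every box, avoiding 22 in any single one — so 3613 is tight.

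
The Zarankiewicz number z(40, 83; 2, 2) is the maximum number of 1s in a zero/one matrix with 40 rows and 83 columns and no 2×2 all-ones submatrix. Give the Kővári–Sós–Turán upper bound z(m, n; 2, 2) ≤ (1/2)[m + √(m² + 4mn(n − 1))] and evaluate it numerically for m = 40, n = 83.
z(40, 83; 2, 2) ≤ (1/2)[40 + √(40² + 4·40·83·82)] = (1/2)[40 + √1090560] = 542.1494

Kővári–Sós–Turán: let r_1, ..., r_40 be the row sums and z = Σ r_i the total number of 1s. Each pair of columns can share at most one row with both entries 1 (else a 2×2 all-ones block appears), so Σ_i C(r_i, 2) ≤ C(83, 2) = 3403. By convexity Σ_i C(r_i, 2) ≥ 40·C(z/40, 2) = z(z − 40)/(2·40), giving z² − 40z − 40·83·82 ≤ 0 and hence z ≤ (1/2)[40 + √(1600 + 4·272240)] = (1/2)[40 + √1090560] ≈ (1/2)(40 + 1044.2988) = 542.1494.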